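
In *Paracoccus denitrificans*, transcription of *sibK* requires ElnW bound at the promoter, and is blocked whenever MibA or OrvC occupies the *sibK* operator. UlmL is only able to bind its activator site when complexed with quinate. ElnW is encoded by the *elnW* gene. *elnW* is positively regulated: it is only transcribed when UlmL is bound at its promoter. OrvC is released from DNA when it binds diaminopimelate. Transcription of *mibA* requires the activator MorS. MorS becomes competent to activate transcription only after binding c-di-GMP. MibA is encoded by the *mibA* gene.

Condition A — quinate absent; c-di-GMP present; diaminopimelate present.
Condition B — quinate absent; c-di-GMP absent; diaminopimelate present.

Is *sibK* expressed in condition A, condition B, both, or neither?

Condition A:
Quinate is absent, so UlmL is inactive.
Required activator UlmL is absent, so *elnW* is not transcribed.
So ElnW is not produced.
c-di-GMP is present, so MorS is active.
No repressor is bound and MorS is active, so *mibA* is transcribed.
So MibA is produced and active.
Diaminopimelate is present, so OrvC is inactive.
With repressor MibA bound, *sibK* is not transcribed.
→ *sibK* is OFF in A.
Condition B:
Quinate is absent, so UlmL is inactive.
Required activator UlmL is absent, so *elnW* is not transcribed.
So ElnW is not produced.
c-di-GMP is absent, so MorS is inactive.
Required activator MorS is absent, so *mibA* is not transcribed.
So MibA is not produced.
Diaminopimelate is present, so OrvC is inactive.
Required activator ElnW is absent, so *sibK* is not transcribed.
→ *sibK* is OFF in B.

neither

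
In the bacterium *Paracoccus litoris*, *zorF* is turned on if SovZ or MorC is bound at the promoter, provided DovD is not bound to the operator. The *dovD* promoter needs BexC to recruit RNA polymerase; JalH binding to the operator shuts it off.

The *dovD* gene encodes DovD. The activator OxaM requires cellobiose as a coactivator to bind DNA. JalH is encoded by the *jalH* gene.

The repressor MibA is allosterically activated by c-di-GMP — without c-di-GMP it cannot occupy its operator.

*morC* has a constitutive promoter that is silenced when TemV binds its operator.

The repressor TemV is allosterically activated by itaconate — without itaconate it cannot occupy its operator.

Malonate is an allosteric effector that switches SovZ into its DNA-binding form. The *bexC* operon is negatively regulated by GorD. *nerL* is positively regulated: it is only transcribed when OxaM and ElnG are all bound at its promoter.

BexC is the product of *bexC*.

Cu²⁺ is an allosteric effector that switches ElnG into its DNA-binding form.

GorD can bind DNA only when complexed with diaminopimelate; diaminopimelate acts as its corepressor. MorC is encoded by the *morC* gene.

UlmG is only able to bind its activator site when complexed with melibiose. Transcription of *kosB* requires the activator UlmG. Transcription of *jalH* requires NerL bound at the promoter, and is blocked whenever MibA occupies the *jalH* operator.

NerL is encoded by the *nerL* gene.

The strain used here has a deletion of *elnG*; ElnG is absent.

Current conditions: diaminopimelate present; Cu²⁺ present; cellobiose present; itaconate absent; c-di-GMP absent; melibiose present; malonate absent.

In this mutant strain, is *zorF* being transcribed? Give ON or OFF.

ON

c-di-GMP is absent, so MibA is inactive.
Cellobiose is present, so OxaM is active.
ElnG is non-functional in this strain, so it has no effect.
Required activator ElnG is absent, so *nerL* is not transcribed.
So NerL is not produced.
Required activator NerL is absent, so *jalH* is not transcribed.
So JalH is not produced.
Diaminopimelate is present, so GorD is active.
With repressor GorD bound, *bexC* is not transcribed.
So BexC is not produced.
Required activator BexC is absent, so *dovD* is not transcribed.
So DovD is not produced.
Malonate is absent, so SovZ is inactive.
Itaconate is absent, so TemV is inactive.
With no repressor bound, *morC* is transcribed.
So MorC is produced and active.
Activator MorC is present, so *zorF* is transcribed.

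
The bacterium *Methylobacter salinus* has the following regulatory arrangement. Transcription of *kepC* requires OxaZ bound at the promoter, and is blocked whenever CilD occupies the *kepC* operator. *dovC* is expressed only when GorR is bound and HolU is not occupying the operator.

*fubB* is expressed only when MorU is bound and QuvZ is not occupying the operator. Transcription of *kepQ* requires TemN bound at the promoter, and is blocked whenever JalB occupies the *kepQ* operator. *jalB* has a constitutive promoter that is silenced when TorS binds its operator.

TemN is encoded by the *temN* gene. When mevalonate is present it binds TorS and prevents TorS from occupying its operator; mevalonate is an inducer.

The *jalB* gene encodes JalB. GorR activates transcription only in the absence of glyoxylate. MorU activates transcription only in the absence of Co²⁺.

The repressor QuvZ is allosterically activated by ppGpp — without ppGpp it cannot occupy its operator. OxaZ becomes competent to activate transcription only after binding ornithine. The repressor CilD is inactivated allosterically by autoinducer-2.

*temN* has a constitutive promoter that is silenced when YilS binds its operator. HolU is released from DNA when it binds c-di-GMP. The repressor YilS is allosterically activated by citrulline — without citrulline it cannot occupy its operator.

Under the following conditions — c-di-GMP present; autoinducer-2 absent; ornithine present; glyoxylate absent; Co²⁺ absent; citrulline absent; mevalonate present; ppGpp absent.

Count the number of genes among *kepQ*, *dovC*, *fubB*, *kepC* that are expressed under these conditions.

Citrulline is absent, so YilS is inactive.
With no repressor bound, *temN* is transcribed.
So TemN is produced and active.
Mevalonate is present, so TorS is inactive.
With no repressor bound, *jalB* is transcribed.
So JalB is produced and active.
With repressor JalB bound, *kepQ* is not transcribed.
→ *kepQ* is OFF.
Glyoxylate is absent, so GorR is active.
c-di-GMP is present, so HolU is inactive.
No repressor is bound and GorR is active, so *dovC* is transcribed.
→ *dovC* is ON.
Co²⁺ is absent, so MorU is active.
ppGpp is absent, so QuvZ is inactive.
No repressor is bound and MorU is active, so *fubB* is transcribed.
→ *fubB* is ON.
Ornithine is present, so OxaZ is active.
Autoinducer-2 is absent, so CilD is active.
With repressor CilD bound, *kepC* is not transcribed.
→ *kepC* is OFF.
2 of the 4 genes are transcribed.

2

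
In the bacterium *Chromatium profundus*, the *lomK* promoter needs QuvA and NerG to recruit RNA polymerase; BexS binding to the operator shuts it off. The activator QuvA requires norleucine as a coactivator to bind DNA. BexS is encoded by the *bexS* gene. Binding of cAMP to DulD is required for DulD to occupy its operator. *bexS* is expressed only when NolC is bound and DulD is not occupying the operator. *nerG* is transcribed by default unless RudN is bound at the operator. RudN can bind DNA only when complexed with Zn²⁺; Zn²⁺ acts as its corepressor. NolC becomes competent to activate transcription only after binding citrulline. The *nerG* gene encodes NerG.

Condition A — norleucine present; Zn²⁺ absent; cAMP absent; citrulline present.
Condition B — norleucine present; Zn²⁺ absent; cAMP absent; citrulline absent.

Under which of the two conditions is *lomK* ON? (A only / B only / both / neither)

Condition A:
Norleucine is present, so QuvA is active.
Zn²⁺ is absent, so RudN is inactive.
With no repressor bound, *nerG* is transcribed.
So NerG is produced and active.
cAMP is absent, so DulD is inactive.
Citrulline is present, so NolC is active.
No repressor is bound and NolC is active, so *bexS* is transcribed.
So BexS is produced and active.
With repressor BexS bound, *lomK* is not transcribed.
→ *lomK* is OFF in A.
Condition B:
Norleucine is present, so QuvA is active.
Zn²⁺ is absent, so RudN is inactive.
With no repressor bound, *nerG* is transcribed.
So NerG is produced and active.
cAMP is absent, so DulD is inactive.
Citrulline is absent, so NolC is inactive.
Required activator NolC is absent, so *bexS* is not transcribed.
So BexS is not produced.
No repressor is bound and QuvA and NerG are active, so *lomK* is transcribed.
→ *lomK* is ON in B.

B only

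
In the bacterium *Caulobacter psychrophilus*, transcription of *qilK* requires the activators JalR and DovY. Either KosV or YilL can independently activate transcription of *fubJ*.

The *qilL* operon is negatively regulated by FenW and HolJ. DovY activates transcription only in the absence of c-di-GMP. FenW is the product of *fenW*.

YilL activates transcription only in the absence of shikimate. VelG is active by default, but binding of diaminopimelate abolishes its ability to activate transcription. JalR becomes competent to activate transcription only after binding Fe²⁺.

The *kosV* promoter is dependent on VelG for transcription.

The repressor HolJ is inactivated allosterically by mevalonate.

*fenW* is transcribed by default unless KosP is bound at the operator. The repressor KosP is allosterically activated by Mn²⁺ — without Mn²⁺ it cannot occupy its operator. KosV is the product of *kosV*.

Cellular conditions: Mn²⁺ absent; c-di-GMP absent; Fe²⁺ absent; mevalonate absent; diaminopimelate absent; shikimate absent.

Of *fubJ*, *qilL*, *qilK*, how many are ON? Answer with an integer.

1

Diaminopimelate is absent, so VelG is active.
No repressor is bound and VelG is active, so *kosV* is transcribed.
So KosV is produced and active.
Shikimate is absent, so YilL is active.
Activator KosV is present, so *fubJ* is transcribed.
→ *fubJ* is ON.
Mn²⁺ is absent, so KosP is inactive.
With no repressor bound, *fenW* is transcribed.
So FenW is produced and active.
Mevalonate is absent, so HolJ is active.
With repressor FenW bound, *qilL* is not transcribed.
→ *qilL* is OFF.
Fe²⁺ is absent, so JalR is inactive.
c-di-GMP is absent, so DovY is active.
Required activator JalR is absent, so *qilK* is not transcribed.
→ *qilK* is OFF.
1 of the 3 genes is transcribed.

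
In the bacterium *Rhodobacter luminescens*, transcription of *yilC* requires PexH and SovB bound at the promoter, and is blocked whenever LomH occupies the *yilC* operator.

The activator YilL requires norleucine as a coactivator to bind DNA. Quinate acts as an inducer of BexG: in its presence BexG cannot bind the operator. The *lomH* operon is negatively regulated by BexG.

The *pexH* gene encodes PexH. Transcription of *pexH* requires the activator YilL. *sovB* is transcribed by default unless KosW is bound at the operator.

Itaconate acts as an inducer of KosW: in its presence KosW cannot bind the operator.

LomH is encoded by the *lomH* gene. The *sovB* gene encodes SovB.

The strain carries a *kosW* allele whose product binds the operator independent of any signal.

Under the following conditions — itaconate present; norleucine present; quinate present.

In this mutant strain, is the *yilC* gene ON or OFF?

Norleucine is present, so YilL is active.
No repressor is bound and YilL is active, so *pexH* is transcribed.
So PexH is produced and active.
KosW is constitutively active in this strain.
With repressor KosW bound, *sovB* is not transcribed.
So SovB is not produced.
Quinate is present, so BexG is inactive.
With no repressor bound, *lomH* is transcribed.
So LomH is produced and active.
With repressor LomH bound, *yilC* is not transcribed.

OFF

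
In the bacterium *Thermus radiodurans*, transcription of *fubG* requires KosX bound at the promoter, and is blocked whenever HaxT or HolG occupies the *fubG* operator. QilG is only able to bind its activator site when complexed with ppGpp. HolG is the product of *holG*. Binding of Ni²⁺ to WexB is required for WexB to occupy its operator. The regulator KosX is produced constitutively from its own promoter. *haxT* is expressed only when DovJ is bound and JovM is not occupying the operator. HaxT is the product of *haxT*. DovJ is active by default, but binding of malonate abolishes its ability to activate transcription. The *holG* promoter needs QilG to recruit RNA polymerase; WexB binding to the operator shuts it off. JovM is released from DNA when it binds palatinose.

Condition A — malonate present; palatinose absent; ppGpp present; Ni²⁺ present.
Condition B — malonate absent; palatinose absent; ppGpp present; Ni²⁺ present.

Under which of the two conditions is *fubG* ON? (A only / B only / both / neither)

Condition A:
Malonate is present, so DovJ is inactive.
Palatinose is absent, so JovM is active.
With repressor JovM bound, *haxT* is not transcribed.
So HaxT is not produced.
KosX is produced constitutively and is active.
ppGpp is present, so QilG is active.
Ni²⁺ is present, so WexB is active.
With repressor WexB bound, *holG* is not transcribed.
So HolG is not produced.
No repressor is bound and KosX is active, so *fubG* is transcribed.
→ *fubG* is ON in A.
Condition B:
Malonate is absent, so DovJ is active.
Palatinose is absent, so JovM is active.
With repressor JovM bound, *haxT* is not transcribed.
So HaxT is not produced.
KosX is produced constitutively and is active.
ppGpp is present, so QilG is active.
Ni²⁺ is present, so WexB is active.
With repressor WexB bound, *holG* is not transcribed.
So HolG is not produced.
No repressor is bound and KosX is active, so *fubG* is transcribed.
→ *fubG* is ON in B.

both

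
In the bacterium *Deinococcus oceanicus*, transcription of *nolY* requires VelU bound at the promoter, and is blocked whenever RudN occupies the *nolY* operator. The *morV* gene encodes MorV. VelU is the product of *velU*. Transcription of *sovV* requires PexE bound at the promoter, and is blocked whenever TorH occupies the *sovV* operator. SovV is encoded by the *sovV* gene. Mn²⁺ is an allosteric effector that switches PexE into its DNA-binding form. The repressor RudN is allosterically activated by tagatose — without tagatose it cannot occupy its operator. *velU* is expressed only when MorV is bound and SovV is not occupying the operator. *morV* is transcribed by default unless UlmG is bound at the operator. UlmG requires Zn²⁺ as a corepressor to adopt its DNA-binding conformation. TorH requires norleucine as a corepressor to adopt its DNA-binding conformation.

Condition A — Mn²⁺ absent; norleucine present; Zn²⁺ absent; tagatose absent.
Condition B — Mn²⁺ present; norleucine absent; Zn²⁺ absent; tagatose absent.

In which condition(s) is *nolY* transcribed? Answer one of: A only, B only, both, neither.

Condition A:
Mn²⁺ is absent, so PexE is inactive.
Norleucine is present, so TorH is active.
With repressor TorH bound, *sovV* is not transcribed.
So SovV is not produced.
Zn²⁺ is absent, so UlmG is inactive.
With no repressor bound, *morV* is transcribed.
So MorV is produced and active.
No repressor is bound and MorV is active, so *velU* is transcribed.
So VelU is produced and active.
Tagatose is absent, so RudN is inactive.
No repressor is bound and VelU is active, so *nolY* is transcribed.
→ *nolY* is ON in A.
Condition B:
Mn²⁺ is present, so PexE is active.
Norleucine is absent, so TorH is inactive.
No repressor is bound and PexE is active, so *sovV* is transcribed.
So SovV is produced and active.
Zn²⁺ is absent, so UlmG is inactive.
With no repressor bound, *morV* is transcribed.
So MorV is produced and active.
With repressor SovV bound, *velU* is not transcribed.
So VelU is not produced.
Tagatose is absent, so RudN is inactive.
Required activator VelU is absent, so *nolY* is not transcribed.
→ *nolY* is OFF in B.

A only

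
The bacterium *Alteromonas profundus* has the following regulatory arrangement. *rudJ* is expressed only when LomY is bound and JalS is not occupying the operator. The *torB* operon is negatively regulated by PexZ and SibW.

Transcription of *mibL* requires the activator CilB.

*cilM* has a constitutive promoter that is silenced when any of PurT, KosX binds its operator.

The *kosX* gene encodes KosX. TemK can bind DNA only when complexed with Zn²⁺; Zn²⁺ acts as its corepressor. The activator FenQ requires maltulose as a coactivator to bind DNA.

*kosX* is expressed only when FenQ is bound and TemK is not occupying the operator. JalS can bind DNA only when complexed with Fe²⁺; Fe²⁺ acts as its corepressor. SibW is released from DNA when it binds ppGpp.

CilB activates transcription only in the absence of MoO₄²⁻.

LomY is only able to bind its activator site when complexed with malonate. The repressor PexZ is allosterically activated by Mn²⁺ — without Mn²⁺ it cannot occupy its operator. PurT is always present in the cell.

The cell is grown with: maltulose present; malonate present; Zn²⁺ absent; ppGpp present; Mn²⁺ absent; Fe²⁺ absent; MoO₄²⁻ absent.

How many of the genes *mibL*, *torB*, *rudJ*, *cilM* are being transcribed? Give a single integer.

MoO₄²⁻ is absent, so CilB is active.
No repressor is bound and CilB is active, so *mibL* is transcribed.
→ *mibL* is ON.
Mn²⁺ is absent, so PexZ is inactive.
ppGpp is present, so SibW is inactive.
With no repressor bound, *torB* is transcribed.
→ *torB* is ON.
Malonate is present, so LomY is active.
Fe²⁺ is absent, so JalS is inactive.
No repressor is bound and LomY is active, so *rudJ* is transcribed.
→ *rudJ* is ON.
PurT is produced constitutively and is active.
Zn²⁺ is absent, so TemK is inactive.
Maltulose is present, so FenQ is active.
No repressor is bound and FenQ is active, so *kosX* is transcribed.
So KosX is produced and active.
With repressor PurT bound, *cilM* is not transcribed.
→ *cilM* is OFF.
3 of the 4 genes are transcribed.

3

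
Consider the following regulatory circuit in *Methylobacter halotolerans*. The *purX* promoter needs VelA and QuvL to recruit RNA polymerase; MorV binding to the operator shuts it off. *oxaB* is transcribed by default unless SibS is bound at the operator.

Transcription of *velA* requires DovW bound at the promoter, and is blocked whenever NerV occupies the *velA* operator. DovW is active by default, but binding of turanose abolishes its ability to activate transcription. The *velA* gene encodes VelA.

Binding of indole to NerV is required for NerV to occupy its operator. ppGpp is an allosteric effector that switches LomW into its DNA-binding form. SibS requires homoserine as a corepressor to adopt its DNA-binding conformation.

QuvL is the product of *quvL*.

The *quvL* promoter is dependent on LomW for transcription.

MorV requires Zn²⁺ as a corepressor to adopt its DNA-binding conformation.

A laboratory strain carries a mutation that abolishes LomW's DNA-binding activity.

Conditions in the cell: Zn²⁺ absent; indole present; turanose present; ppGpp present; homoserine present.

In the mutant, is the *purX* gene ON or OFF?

OFF

Zn²⁺ is absent, so MorV is inactive.
Indole is present, so NerV is active.
Turanose is present, so DovW is inactive.
With repressor NerV bound, *velA* is not transcribed.
So VelA is not produced.
LomW is non-functional in this strain, so it has no effect.
Required activator LomW is absent, so *quvL* is not transcribed.
So QuvL is not produced.
Required activator VelA is absent, so *purX* is not transcribed.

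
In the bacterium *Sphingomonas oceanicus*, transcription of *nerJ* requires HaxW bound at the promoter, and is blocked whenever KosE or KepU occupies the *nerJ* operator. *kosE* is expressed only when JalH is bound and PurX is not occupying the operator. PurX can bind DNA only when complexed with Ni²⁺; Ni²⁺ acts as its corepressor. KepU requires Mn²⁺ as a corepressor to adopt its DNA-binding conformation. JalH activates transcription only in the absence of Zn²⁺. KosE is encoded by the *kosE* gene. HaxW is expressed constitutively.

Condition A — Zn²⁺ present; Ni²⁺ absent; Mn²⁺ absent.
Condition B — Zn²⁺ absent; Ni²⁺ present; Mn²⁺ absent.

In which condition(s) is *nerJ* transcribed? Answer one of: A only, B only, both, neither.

both

Condition A:
Zn²⁺ is present, so JalH is inactive.
Ni²⁺ is absent, so PurX is inactive.
Required activator JalH is absent, so *kosE* is not transcribed.
So KosE is not produced.
Mn²⁺ is absent, so KepU is inactive.
HaxW is produced constitutively and is active.
No repressor is bound and HaxW is active, so *nerJ* is transcribed.
→ *nerJ* is ON in A.
Condition B:
Zn²⁺ is absent, so JalH is active.
Ni²⁺ is present, so PurX is active.
With repressor PurX bound, *kosE* is not transcribed.
So KosE is not produced.
Mn²⁺ is absent, so KepU is inactive.
HaxW is produced constitutively and is active.
No repressor is bound and HaxW is active, so *nerJ* is transcribed.
→ *nerJ* is ON in B.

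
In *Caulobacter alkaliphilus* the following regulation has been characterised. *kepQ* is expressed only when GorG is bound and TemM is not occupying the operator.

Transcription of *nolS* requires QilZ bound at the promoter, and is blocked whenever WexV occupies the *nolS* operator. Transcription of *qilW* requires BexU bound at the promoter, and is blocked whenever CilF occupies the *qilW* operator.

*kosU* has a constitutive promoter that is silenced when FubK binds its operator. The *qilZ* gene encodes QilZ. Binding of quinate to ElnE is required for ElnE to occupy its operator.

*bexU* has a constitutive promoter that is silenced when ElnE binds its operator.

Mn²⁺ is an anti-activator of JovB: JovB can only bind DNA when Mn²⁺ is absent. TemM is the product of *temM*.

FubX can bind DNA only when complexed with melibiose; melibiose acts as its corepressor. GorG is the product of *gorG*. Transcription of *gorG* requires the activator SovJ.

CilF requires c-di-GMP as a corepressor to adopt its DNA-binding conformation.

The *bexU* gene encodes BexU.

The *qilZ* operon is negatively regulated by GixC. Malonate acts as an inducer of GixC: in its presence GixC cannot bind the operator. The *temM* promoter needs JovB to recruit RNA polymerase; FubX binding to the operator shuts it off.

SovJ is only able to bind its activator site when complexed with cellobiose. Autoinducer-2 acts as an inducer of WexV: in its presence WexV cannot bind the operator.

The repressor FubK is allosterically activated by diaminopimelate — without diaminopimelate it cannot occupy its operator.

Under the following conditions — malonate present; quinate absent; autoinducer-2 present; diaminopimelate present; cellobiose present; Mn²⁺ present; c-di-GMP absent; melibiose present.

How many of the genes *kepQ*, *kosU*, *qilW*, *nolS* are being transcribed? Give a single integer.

3

Cellobiose is present, so SovJ is active.
No repressor is bound and SovJ is active, so *gorG* is transcribed.
So GorG is produced and active.
Melibiose is present, so FubX is active.
Mn²⁺ is present, so JovB is inactive.
With repressor FubX bound, *temM* is not transcribed.
So TemM is not produced.
No repressor is bound and GorG is active, so *kepQ* is transcribed.
→ *kepQ* is ON.
Diaminopimelate is present, so FubK is active.
With repressor FubK bound, *kosU* is not transcribed.
→ *kosU* is OFF.
Quinate is absent, so ElnE is inactive.
With no repressor bound, *bexU* is transcribed.
So BexU is produced and active.
c-di-GMP is absent, so CilF is inactive.
No repressor is bound and BexU is active, so *qilW* is transcribed.
→ *qilW* is ON.
Malonate is present, so GixC is inactive.
With no repressor bound, *qilZ* is transcribed.
So QilZ is produced and active.
Autoinducer-2 is present, so WexV is inactive.
No repressor is bound and QilZ is active, so *nolS* is transcribed.
→ *nolS* is ON.
3 of the 4 genes are transcribed.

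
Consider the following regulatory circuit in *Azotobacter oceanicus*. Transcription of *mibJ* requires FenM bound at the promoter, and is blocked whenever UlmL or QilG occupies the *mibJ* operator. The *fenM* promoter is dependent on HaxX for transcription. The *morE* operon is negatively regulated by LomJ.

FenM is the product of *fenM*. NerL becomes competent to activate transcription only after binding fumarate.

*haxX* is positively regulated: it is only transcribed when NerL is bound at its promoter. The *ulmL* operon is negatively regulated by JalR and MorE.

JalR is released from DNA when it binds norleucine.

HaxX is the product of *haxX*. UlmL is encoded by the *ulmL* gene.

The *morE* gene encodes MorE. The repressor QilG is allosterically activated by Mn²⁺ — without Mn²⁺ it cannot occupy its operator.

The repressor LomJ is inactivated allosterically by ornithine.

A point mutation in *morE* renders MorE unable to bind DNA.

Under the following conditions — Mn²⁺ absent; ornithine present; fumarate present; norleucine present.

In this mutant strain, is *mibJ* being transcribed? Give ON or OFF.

Fumarate is present, so NerL is active.
No repressor is bound and NerL is active, so *haxX* is transcribed.
So HaxX is produced and active.
No repressor is bound and HaxX is active, so *fenM* is transcribed.
So FenM is produced and active.
Norleucine is present, so JalR is inactive.
MorE is non-functional in this strain, so it has no effect.
With no repressor bound, *ulmL* is transcribed.
So UlmL is produced and active.
Mn²⁺ is absent, so QilG is inactive.
With repressor UlmL bound, *mibJ* is not transcribed.

OFF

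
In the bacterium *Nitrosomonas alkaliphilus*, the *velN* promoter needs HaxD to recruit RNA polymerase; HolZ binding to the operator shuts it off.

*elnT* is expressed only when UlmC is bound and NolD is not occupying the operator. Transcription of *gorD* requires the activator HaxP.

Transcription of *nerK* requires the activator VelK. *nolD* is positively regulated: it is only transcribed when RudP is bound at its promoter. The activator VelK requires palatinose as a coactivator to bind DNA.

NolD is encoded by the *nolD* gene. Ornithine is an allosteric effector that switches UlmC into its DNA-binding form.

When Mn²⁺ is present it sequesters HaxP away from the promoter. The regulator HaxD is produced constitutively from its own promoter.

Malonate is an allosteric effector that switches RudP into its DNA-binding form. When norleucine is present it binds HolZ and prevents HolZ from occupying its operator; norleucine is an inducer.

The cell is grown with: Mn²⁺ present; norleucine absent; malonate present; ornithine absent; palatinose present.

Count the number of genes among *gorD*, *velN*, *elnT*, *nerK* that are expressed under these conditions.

Mn²⁺ is present, so HaxP is inactive.
Required activator HaxP is absent, so *gorD* is not transcribed.
→ *gorD* is OFF.
HaxD is produced constitutively and is active.
Norleucine is absent, so HolZ is active.
With repressor HolZ bound, *velN* is not transcribed.
→ *velN* is OFF.
Ornithine is absent, so UlmC is inactive.
Malonate is present, so RudP is active.
No repressor is bound and RudP is active, so *nolD* is transcribed.
So NolD is produced and active.
With repressor NolD bound, *elnT* is not transcribed.
→ *elnT* is OFF.
Palatinose is present, so VelK is active.
No repressor is bound and VelK is active, so *nerK* is transcribed.
→ *nerK* is ON.
1 of the 4 genes is transcribed.

1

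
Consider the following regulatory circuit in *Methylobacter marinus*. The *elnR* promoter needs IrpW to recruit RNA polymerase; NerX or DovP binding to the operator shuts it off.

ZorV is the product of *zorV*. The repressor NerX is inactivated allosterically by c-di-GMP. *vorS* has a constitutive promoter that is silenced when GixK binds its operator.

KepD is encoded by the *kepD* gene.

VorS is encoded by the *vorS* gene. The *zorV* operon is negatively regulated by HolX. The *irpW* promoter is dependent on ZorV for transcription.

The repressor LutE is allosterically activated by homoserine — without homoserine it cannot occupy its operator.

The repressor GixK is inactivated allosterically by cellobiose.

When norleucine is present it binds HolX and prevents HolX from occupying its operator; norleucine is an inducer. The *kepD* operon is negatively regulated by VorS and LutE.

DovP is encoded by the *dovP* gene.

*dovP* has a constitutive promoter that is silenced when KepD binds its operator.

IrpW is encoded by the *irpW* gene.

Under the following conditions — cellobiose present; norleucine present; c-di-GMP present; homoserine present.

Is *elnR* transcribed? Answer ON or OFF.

c-di-GMP is present, so NerX is inactive.
Cellobiose is present, so GixK is inactive.
With no repressor bound, *vorS* is transcribed.
So VorS is produced and active.
Homoserine is present, so LutE is active.
With repressor VorS bound, *kepD* is not transcribed.
So KepD is not produced.
With no repressor bound, *dovP* is transcribed.
So DovP is produced and active.
Norleucine is present, so HolX is inactive.
With no repressor bound, *zorV* is transcribed.
So ZorV is produced and active.
No repressor is bound and ZorV is active, so *irpW* is transcribed.
So IrpW is produced and active.
With repressor DovP bound, *elnR* is not transcribed.

OFF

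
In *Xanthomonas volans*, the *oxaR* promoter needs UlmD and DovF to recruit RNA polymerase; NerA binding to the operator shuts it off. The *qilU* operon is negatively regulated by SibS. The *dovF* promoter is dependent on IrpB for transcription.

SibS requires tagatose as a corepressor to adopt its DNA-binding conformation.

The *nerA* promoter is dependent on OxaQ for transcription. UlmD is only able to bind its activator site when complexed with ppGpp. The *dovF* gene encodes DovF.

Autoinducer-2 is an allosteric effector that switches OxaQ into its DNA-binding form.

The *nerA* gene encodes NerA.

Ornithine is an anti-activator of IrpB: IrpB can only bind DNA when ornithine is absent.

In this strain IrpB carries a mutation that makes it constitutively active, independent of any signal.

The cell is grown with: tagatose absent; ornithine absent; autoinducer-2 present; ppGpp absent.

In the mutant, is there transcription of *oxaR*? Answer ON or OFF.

OFF

ppGpp is absent, so UlmD is inactive.
IrpB is constitutively active in this strain.
No repressor is bound and IrpB is active, so *dovF* is transcribed.
So DovF is produced and active.
Autoinducer-2 is present, so OxaQ is active.
No repressor is bound and OxaQ is active, so *nerA* is transcribed.
So NerA is produced and active.
With repressor NerA bound, *oxaR* is not transcribed.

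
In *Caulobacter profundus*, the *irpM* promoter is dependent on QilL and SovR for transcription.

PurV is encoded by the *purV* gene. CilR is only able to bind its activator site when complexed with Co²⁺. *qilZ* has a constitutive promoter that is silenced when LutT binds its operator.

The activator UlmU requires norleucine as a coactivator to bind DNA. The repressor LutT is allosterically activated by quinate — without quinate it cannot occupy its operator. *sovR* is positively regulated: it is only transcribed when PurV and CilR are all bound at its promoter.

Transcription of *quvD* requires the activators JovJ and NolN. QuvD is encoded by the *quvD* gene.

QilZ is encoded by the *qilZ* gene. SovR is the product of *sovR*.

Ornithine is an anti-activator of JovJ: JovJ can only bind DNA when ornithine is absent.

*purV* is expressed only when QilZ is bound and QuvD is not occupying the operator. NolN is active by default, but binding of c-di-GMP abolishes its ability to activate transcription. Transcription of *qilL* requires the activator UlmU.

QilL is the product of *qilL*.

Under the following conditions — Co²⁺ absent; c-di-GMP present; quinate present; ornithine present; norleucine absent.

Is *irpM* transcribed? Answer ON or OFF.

Norleucine is absent, so UlmU is inactive.
Required activator UlmU is absent, so *qilL* is not transcribed.
So QilL is not produced.
Quinate is present, so LutT is active.
With repressor LutT bound, *qilZ* is not transcribed.
So QilZ is not produced.
Ornithine is present, so JovJ is inactive.
c-di-GMP is present, so NolN is inactive.
Required activator JovJ is absent, so *quvD* is not transcribed.
So QuvD is not produced.
Required activator QilZ is absent, so *purV* is not transcribed.
So PurV is not produced.
Co²⁺ is absent, so CilR is inactive.
Required activator PurV is absent, so *sovR* is not transcribed.
So SovR is not produced.
Required activator QilL is absent, so *irpM* is not transcribed.

OFF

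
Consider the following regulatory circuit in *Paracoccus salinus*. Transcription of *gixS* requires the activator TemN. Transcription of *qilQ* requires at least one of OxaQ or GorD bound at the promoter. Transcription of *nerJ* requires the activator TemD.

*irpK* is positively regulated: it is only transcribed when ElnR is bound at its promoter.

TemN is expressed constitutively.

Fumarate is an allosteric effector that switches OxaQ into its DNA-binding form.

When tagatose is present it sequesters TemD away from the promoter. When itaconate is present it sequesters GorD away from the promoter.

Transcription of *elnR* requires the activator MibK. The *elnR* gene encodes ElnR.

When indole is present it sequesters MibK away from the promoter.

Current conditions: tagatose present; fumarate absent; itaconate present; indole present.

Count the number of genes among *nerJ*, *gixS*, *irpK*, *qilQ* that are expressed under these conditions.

Tagatose is present, so TemD is inactive.
Required activator TemD is absent, so *nerJ* is not transcribed.
→ *nerJ* is OFF.
TemN is produced constitutively and is active.
No repressor is bound and TemN is active, so *gixS* is transcribed.
→ *gixS* is ON.
Indole is present, so MibK is inactive.
Required activator MibK is absent, so *elnR* is not transcribed.
So ElnR is not produced.
Required activator ElnR is absent, so *irpK* is not transcribed.
→ *irpK* is OFF.
Fumarate is absent, so OxaQ is inactive.
Itaconate is present, so GorD is inactive.
No activator is available at the *qilQ* promoter, so *qilQ* is not transcribed.
→ *qilQ* is OFF.
1 of the 4 genes is transcribed.

1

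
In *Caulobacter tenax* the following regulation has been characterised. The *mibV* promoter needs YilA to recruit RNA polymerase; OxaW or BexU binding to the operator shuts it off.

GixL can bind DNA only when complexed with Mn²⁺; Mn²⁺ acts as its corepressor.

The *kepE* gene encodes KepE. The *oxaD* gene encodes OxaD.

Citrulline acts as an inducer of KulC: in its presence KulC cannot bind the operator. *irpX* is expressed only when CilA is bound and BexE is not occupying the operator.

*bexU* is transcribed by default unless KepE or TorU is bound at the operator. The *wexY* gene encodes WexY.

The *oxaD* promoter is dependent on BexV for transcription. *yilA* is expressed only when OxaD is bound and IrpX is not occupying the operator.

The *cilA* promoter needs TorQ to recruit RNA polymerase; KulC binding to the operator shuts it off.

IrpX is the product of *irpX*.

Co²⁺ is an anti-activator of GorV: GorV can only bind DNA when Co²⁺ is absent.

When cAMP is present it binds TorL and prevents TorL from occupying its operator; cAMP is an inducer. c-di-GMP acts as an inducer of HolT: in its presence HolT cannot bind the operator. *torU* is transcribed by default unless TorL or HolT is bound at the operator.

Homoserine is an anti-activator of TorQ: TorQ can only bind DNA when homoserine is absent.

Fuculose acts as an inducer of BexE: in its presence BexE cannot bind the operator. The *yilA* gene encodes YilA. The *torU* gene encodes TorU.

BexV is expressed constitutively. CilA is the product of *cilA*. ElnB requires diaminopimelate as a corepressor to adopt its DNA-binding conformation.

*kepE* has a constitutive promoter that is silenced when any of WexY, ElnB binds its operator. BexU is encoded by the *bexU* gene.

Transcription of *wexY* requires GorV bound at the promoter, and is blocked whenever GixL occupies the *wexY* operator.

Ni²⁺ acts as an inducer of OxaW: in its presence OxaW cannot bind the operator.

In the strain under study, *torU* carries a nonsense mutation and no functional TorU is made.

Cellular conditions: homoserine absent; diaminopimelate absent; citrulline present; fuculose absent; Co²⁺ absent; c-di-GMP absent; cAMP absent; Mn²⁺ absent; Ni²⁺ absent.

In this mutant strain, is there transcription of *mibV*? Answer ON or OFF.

OFF

Ni²⁺ is absent, so OxaW is active.
BexV is produced constitutively and is active.
No repressor is bound and BexV is active, so *oxaD* is transcribed.
So OxaD is produced and active.
Fuculose is absent, so BexE is active.
Citrulline is present, so KulC is inactive.
Homoserine is absent, so TorQ is active.
No repressor is bound and TorQ is active, so *cilA* is transcribed.
So CilA is produced and active.
With repressor BexE bound, *irpX* is not transcribed.
So IrpX is not produced.
No repressor is bound and OxaD is active, so *yilA* is transcribed.
So YilA is produced and active.
Mn²⁺ is absent, so GixL is inactive.
Co²⁺ is absent, so GorV is active.
No repressor is bound and GorV is active, so *wexY* is transcribed.
So WexY is produced and active.
Diaminopimelate is absent, so ElnB is inactive.
With repressor WexY bound, *kepE* is not transcribed.
So KepE is not produced.
TorU is non-functional in this strain, so it has no effect.
With no repressor bound, *bexU* is transcribed.
So BexU is produced and active.
With repressor OxaW bound, *mibV* is not transcribed.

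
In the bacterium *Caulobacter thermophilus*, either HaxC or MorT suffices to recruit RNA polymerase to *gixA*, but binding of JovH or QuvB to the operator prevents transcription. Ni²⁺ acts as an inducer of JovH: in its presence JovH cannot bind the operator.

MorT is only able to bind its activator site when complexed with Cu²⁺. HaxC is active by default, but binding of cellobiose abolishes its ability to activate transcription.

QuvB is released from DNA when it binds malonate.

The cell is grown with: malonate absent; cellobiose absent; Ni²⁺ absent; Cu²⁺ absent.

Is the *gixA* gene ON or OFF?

OFF

Ni²⁺ is absent, so JovH is active.
Cellobiose is absent, so HaxC is active.
Cu²⁺ is absent, so MorT is inactive.
Malonate is absent, so QuvB is active.
With repressor JovH bound, *gixA* is not transcribed.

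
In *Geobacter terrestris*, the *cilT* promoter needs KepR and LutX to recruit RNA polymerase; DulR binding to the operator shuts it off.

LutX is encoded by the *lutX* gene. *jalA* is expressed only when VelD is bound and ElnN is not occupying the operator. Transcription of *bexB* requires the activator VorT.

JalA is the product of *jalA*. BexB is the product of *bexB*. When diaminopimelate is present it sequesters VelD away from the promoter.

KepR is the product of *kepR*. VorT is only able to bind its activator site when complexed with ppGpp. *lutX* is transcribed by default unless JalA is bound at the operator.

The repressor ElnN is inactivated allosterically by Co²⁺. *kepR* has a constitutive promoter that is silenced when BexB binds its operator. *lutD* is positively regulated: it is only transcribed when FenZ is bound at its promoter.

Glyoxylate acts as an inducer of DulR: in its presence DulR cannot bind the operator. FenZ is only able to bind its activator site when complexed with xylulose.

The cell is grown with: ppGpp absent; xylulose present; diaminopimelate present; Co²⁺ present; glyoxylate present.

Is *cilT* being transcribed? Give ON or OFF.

Glyoxylate is present, so DulR is inactive.
ppGpp is absent, so VorT is inactive.
Required activator VorT is absent, so *bexB* is not transcribed.
So BexB is not produced.
With no repressor bound, *kepR* is transcribed.
So KepR is produced and active.
Diaminopimelate is present, so VelD is inactive.
Co²⁺ is present, so ElnN is inactive.
Required activator VelD is absent, so *jalA* is not transcribed.
So JalA is not produced.
With no repressor bound, *lutX* is transcribed.
So LutX is produced and active.
No repressor is bound and KepR and LutX are active, so *cilT* is transcribed.

ON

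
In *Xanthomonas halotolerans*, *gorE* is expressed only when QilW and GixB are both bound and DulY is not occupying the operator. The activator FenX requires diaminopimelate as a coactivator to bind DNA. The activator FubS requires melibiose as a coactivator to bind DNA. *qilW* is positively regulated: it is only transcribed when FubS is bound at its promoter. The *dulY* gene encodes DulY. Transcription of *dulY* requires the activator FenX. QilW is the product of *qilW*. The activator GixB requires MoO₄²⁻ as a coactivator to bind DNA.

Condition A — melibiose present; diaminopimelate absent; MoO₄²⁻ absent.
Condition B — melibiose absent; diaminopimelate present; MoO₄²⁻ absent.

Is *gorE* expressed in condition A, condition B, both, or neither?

neither

Condition A:
Melibiose is present, so FubS is active.
No repressor is bound and FubS is active, so *qilW* is transcribed.
So QilW is produced and active.
Diaminopimelate is absent, so FenX is inactive.
Required activator FenX is absent, so *dulY* is not transcribed.
So DulY is not produced.
MoO₄²⁻ is absent, so GixB is inactive.
Required activator GixB is absent, so *gorE* is not transcribed.
→ *gorE* is OFF in A.
Condition B:
Melibiose is absent, so FubS is inactive.
Required activator FubS is absent, so *qilW* is not transcribed.
So QilW is not produced.
Diaminopimelate is present, so FenX is active.
No repressor is bound and FenX is active, so *dulY* is transcribed.
So DulY is produced and active.
MoO₄²⁻ is absent, so GixB is inactive.
With repressor DulY bound, *gorE* is not transcribed.
→ *gorE* is OFF in B.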